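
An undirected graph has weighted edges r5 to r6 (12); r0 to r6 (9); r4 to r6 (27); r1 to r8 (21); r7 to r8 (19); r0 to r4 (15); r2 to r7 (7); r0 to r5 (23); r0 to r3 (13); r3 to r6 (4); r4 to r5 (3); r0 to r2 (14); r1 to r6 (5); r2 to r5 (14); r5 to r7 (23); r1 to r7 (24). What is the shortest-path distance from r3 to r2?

27

Some routes from r3 to r2:
r3-r6-r0-r2: 4 + 9 + 14 = 27
r3-r6-r5-r2: 4 + 12 + 14 = 30
r3-r0-r2: 13 + 14 = 27
Best route has total 27.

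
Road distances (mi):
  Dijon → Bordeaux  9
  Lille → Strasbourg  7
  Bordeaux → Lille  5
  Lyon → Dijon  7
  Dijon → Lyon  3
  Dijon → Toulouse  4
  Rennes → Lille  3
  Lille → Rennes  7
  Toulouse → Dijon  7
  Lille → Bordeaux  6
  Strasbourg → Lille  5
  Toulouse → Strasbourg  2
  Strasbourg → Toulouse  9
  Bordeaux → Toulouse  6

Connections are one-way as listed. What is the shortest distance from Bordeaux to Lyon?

Paths from Bordeaux to Lyon:
Bordeaux -> Toulouse -> Dijon -> Lyon: 6 + 7 + 3 = 16
Bordeaux -> Lille -> Strasbourg -> Toulouse -> Dijon -> Lyon: 5 + 7 + 9 + 7 + 3 = 31
Shortest: 16 mi.

16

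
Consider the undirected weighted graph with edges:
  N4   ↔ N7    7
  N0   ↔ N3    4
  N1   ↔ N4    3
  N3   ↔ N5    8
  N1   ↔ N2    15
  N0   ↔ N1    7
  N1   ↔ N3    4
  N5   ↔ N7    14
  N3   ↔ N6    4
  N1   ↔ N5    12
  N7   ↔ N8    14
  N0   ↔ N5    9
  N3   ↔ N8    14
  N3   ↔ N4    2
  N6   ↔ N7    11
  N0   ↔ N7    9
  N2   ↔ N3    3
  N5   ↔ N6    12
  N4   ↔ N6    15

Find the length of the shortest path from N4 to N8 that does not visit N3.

21

Checking several routes:
N4 → N6 → N7 → N8: 15 + 11 + 14 = 40
N4 → N1 → N0 → N7 → N8: 3 + 7 + 9 + 14 = 33
N4 → N1 → N5 → N0 → N7 → N8: 3 + 12 + 9 + 9 + 14 = 47
N4 → N7 → N8: 7 + 14 = 21
N4 → N1 → N5 → N7 → N8: 3 + 12 + 14 + 14 = 43
N4 → N1 → N0 → N5 → N7 → N8: 3 + 7 + 9 + 14 + 14 = 47
The minimum is 21.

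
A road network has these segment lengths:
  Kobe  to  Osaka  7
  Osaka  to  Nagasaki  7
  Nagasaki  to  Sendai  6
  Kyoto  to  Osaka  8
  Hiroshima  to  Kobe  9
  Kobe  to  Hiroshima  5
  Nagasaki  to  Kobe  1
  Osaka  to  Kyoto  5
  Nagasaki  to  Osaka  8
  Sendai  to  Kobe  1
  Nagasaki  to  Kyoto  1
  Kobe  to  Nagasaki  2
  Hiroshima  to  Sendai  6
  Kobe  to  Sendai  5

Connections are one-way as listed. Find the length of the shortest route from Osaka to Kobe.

Candidate routes:
Osaka-Nagasaki-Sendai-Kobe: 7 + 6 + 1 = 14
Osaka-Nagasaki-Kobe: 7 + 1 = 8
The minimum is 8.

8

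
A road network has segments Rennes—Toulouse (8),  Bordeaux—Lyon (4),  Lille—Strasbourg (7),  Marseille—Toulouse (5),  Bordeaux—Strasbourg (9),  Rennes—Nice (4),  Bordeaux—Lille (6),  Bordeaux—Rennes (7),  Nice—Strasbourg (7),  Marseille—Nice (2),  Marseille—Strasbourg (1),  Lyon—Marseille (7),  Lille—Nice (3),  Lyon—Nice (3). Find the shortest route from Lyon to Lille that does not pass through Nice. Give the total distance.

A few of the Lyon→Lille routes:
Lyon - Marseille - Strasbourg - Bordeaux - Lille: 7 + 1 + 9 + 6 = 23
Lyon - Marseille - Strasbourg - Lille: 7 + 1 + 7 = 15
Lyon - Bordeaux - Lille: 4 + 6 = 10
Lyon - Bordeaux - Strasbourg - Lille: 4 + 9 + 7 = 20
Shortest: 10 km.

10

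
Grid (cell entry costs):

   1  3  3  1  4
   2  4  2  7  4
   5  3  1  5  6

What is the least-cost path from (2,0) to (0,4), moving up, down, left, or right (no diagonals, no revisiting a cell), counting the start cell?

19

Path r2c0→r1c0→r0c0→r0c1→r0c2→r0c3→r0c4: 5 + 2 + 1 + 3 + 3 + 1 + 4 = 19.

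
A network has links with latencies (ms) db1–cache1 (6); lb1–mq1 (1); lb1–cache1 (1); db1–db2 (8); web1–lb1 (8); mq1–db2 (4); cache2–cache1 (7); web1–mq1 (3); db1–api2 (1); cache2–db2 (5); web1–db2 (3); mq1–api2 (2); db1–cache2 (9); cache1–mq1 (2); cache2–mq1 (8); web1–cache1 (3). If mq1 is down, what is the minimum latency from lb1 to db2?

A few of the lb1→db2 routes:
lb1 - cache1 - web1 - db2: 1 + 3 + 3 = 7
lb1 - cache1 - cache2 - db2: 1 + 7 + 5 = 13
lb1 - cache1 - db1 - cache2 - db2: 1 + 6 + 9 + 5 = 21
lb1 - web1 - db2: 8 + 3 = 11
lb1 - web1 - cache1 - cache2 - db2: 8 + 3 + 7 + 5 = 23
lb1 - cache1 - db1 - db2: 1 + 6 + 8 = 15
Best route has total 7 ms.

7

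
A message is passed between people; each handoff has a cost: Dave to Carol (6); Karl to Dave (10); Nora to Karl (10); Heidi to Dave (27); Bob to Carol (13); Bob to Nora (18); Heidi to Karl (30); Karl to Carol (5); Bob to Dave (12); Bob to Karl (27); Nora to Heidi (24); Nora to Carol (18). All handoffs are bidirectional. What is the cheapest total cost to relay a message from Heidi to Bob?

A few of the Heidi→Bob routes:
Heidi - Karl - Carol - Bob: 30 + 5 + 13 = 48
Heidi - Dave - Carol - Bob: 27 + 6 + 13 = 46
Heidi - Dave - Bob: 27 + 12 = 39
Heidi - Nora - Bob: 24 + 18 = 42
Best route has total 39.

39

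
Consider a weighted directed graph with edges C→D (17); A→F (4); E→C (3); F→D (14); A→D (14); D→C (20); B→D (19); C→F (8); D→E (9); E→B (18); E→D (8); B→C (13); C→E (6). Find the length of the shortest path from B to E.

19

Some routes from B to E:
B→D→E: 19 + 9 = 28
B→C→D→E: 13 + 17 + 9 = 39
B→C→E: 13 + 6 = 19
Shortest: 19.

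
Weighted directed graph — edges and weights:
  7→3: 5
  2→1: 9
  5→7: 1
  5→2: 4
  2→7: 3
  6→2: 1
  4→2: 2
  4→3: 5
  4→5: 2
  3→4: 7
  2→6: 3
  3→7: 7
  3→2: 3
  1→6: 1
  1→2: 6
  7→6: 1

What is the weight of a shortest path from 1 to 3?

Candidate routes:
1-6-2-7-3: 1 + 1 + 3 + 5 = 10
1-2-7-3: 6 + 3 + 5 = 14
The minimum is 10.

10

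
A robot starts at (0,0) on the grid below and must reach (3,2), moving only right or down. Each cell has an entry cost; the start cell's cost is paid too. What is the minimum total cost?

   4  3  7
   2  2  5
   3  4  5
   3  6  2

19

Take (0,0)→(1,0)→(1,1)→(2,1)→(2,2)→(3,2) for a total of 4 + 2 + 2 + 4 + 5 + 2 = 19.
(Top row then right column would cost 26.)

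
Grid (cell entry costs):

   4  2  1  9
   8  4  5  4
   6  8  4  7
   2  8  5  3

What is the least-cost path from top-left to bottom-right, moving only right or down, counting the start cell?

One optimal route is (0,0) (0,1) (0,2) (1,2) (2,2) (3,2) (3,3).
Its cost is 4 + 2 + 1 + 5 + 4 + 5 + 3 = 24.

24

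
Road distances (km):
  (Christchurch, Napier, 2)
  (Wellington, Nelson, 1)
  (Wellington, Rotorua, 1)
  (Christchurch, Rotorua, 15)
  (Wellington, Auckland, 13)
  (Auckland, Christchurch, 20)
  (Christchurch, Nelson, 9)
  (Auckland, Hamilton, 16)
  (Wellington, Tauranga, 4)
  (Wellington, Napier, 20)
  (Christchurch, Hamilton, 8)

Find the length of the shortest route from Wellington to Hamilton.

18

Checking several routes:
Wellington → Auckland → Hamilton: 13 + 16 = 29
Wellington → Rotorua → Christchurch → Hamilton: 1 + 15 + 8 = 24
Wellington → Nelson → Christchurch → Hamilton: 1 + 9 + 8 = 18
The minimum is 18 km.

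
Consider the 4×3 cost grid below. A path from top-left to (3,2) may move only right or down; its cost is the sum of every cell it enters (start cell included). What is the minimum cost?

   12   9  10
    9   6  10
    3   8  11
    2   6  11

One optimal route is (0,0) -> (1,0) -> (2,0) -> (3,0) -> (3,1) -> (3,2).
Its cost is 12 + 9 + 3 + 2 + 6 + 11 = 43.
For comparison, the top-then-right route costs 63.

43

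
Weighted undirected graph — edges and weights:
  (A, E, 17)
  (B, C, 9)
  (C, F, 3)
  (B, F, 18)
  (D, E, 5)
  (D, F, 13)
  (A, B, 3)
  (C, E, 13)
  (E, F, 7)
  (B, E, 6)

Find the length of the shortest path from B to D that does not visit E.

Paths from B to D avoiding E:
B→C→F→D: 9 + 3 + 13 = 25
B→F→D: 18 + 13 = 31
Best route has total 25.

25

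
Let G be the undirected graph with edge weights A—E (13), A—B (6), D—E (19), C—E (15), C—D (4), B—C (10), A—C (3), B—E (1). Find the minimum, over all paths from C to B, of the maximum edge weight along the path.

A few of the C→B routes:
C -> B: max(10) = 10
C -> E -> B: max(15, 1) = 15
C -> D -> E -> B: max(4, 19, 1) = 19
C -> A -> B: max(3, 6) = 6
C -> A -> E -> B: max(3, 13, 1) = 13
C -> E -> A -> B: max(15, 13, 6) = 15
Smallest bottleneck: 6.

6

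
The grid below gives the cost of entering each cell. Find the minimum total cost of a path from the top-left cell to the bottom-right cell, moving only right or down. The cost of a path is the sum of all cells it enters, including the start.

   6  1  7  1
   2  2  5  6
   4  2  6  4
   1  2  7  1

Cheapest: [0,0] [0,1] [1,1] [2,1] [3,1] [3,2] [3,3]
  6 + 1 + 2 + 2 + 2 + 7 + 1 = 21
(Top row then right column would cost 26.)

21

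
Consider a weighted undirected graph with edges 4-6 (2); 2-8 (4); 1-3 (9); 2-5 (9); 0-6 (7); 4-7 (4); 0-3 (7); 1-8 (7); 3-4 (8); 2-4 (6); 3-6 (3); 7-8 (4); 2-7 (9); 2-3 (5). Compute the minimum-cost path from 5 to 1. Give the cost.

A few of the 5→1 routes:
5 → 2 → 7 → 8 → 1: 9 + 9 + 4 + 7 = 29
5 → 2 → 8 → 1: 9 + 4 + 7 = 20
5 → 2 → 3 → 1: 9 + 5 + 9 = 23
Shortest: 20.

20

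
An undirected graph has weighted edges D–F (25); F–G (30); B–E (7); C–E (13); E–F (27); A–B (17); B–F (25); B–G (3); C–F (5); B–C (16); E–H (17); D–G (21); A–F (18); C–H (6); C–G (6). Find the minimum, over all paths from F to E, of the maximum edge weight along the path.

7

Checking several routes:
F-C-G-B-E: max(5, 6, 3, 7) = 7
F-C-B-E: max(5, 16, 7) = 16
F-C-E: max(5, 13) = 13
The minimum achievable maximum is 7.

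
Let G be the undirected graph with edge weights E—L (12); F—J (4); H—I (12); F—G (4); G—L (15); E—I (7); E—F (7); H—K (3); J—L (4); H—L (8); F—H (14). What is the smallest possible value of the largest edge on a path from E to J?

Comparing a few candidate routes:
E - F - H - L - J: max(7, 14, 8, 4) = 14
E - I - H - L - J: max(7, 12, 8, 4) = 12
E - L - J: max(12, 4) = 12
E - I - H - F - J: max(7, 12, 14, 4) = 14
E - F - J: max(7, 4) = 7
The minimum achievable maximum is 7.

7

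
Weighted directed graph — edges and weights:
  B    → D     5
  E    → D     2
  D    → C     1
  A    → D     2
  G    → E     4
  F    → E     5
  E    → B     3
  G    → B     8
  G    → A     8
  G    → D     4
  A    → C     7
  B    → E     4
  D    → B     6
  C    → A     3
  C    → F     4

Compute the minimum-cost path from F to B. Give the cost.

Candidate routes:
F - E - D - B: 5 + 2 + 6 = 13
F - E - B: 5 + 3 = 8
Best route has total 8.

8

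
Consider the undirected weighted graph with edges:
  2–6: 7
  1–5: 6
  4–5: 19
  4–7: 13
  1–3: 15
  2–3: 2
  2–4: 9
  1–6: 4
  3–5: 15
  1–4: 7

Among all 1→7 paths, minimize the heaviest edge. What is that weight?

A few of the 1→7 routes:
1-5-3-2-4-7: max(6, 15, 2, 9, 13) = 15
1-4-7: max(7, 13) = 13
1-3-2-4-7: max(15, 2, 9, 13) = 15
1-6-2-4-7: max(4, 7, 9, 13) = 13
Smallest bottleneck: 13.

13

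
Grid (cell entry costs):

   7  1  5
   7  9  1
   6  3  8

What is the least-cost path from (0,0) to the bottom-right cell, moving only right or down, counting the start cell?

Best path: r0c0 -> r0c1 -> r0c2 -> r1c2 -> r2c2
Cost: 7 + 1 + 5 + 1 + 8 = 22

22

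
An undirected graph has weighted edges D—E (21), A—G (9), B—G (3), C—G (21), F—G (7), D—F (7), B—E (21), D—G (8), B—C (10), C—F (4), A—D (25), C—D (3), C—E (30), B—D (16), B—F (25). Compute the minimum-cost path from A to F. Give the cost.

16

A few of the A→F routes:
A→G→D→F: 9 + 8 + 7 = 24
A→D→C→F: 25 + 3 + 4 = 32
A→G→F: 9 + 7 = 16
A→G→B→C→F: 9 + 3 + 10 + 4 = 26
A→G→D→C→F: 9 + 8 + 3 + 4 = 24
Best route has total 16.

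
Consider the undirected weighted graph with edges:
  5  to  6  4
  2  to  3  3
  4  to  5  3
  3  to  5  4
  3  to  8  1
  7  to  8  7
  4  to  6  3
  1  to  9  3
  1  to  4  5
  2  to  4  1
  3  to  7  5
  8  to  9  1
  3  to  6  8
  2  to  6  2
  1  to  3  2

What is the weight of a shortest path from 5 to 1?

6

Checking several routes:
5 - 6 - 2 - 3 - 1: 4 + 2 + 3 + 2 = 11
5 - 3 - 8 - 9 - 1: 4 + 1 + 1 + 3 = 9
5 - 3 - 1: 4 + 2 = 6
5 - 4 - 1: 3 + 5 = 8
5 - 4 - 2 - 3 - 8 - 9 - 1: 3 + 1 + 3 + 1 + 1 + 3 = 12
5 - 4 - 2 - 3 - 1: 3 + 1 + 3 + 2 = 9
Shortest: 6.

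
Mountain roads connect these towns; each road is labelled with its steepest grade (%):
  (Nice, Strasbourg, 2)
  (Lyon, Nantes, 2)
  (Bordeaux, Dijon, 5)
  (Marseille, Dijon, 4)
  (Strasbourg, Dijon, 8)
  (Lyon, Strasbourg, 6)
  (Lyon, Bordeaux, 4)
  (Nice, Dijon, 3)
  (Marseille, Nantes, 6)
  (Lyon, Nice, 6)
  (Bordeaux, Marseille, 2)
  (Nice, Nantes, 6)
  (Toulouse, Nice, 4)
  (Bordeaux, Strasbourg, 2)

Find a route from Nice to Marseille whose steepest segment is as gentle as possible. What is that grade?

Checking several routes:
Nice→Strasbourg→Bordeaux→Marseille: max(2, 2, 2) = 2
Nice→Strasbourg→Bordeaux→Dijon→Marseille: max(2, 2, 5, 4) = 5
Nice→Dijon→Marseille: max(3, 4) = 4
Nice→Dijon→Bordeaux→Marseille: max(3, 5, 2) = 5
The minimum achievable maximum is 2%.

2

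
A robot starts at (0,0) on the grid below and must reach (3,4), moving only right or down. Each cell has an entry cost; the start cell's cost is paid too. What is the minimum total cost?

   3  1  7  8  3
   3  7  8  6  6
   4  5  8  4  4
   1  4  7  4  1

27

Take (0,0) → (1,0) → (2,0) → (3,0) → (3,1) → (3,2) → (3,3) → (3,4) for a total of 3 + 3 + 4 + 1 + 4 + 7 + 4 + 1 = 27.
(Top row then right column would cost 33.)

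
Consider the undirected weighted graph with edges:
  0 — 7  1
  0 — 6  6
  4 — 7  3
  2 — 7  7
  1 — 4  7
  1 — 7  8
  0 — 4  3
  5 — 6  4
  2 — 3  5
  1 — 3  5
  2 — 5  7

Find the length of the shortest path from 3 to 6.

A few of the 3→6 routes:
3 → 1 → 7 → 0 → 6: 5 + 8 + 1 + 6 = 20
3 → 2 → 5 → 6: 5 + 7 + 4 = 16
3 → 2 → 7 → 0 → 6: 5 + 7 + 1 + 6 = 19
The minimum is 16.

16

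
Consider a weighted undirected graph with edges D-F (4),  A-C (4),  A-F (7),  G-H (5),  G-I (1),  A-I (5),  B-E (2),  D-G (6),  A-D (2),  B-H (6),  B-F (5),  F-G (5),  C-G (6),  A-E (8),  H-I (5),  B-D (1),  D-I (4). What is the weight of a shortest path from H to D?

Comparing a few candidate routes:
H - B - D: 6 + 1 = 7
H - I - D: 5 + 4 = 9
H - I - G - D: 5 + 1 + 6 = 12
H - G - D: 5 + 6 = 11
H - G - I - D: 5 + 1 + 4 = 10
Shortest: 7.

7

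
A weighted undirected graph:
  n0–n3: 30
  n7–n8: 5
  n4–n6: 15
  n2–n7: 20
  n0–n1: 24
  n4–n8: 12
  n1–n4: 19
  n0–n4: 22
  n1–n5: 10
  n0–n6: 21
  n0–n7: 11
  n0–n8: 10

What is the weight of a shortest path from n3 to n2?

61

Candidate routes:
n3 -> n0 -> n1 -> n4 -> n8 -> n7 -> n2: 30 + 24 + 19 + 12 + 5 + 20 = 110
n3 -> n0 -> n8 -> n7 -> n2: 30 + 10 + 5 + 20 = 65
n3 -> n0 -> n6 -> n4 -> n8 -> n7 -> n2: 30 + 21 + 15 + 12 + 5 + 20 = 103
n3 -> n0 -> n4 -> n8 -> n7 -> n2: 30 + 22 + 12 + 5 + 20 = 89
n3 -> n0 -> n7 -> n2: 30 + 11 + 20 = 61
Best route has total 61.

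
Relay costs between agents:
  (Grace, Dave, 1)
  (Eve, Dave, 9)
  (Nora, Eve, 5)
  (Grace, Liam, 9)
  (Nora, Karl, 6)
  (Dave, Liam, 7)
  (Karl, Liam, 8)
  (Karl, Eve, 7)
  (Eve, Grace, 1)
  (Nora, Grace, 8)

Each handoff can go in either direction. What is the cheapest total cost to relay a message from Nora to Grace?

Some routes from Nora to Grace:
Nora→Eve→Grace: 5 + 1 = 6
Nora→Grace: 8
Nora→Karl→Eve→Grace: 6 + 7 + 1 = 14
Best route has total 6.

6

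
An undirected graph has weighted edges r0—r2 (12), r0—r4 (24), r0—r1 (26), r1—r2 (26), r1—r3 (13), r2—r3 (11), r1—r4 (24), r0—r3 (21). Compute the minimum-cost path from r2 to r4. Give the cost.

Checking several routes:
r2→r3→r1→r4: 11 + 13 + 24 = 48
r2→r3→r0→r4: 11 + 21 + 24 = 56
r2→r1→r4: 26 + 24 = 50
r2→r0→r4: 12 + 24 = 36
Shortest: 36.

36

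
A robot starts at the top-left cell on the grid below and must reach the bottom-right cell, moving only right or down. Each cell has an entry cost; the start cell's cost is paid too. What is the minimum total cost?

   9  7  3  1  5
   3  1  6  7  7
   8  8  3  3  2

One optimal route is r0c0→r1c0→r1c1→r1c2→r2c2→r2c3→r2c4.
Its cost is 9 + 3 + 1 + 6 + 3 + 3 + 2 = 27.

27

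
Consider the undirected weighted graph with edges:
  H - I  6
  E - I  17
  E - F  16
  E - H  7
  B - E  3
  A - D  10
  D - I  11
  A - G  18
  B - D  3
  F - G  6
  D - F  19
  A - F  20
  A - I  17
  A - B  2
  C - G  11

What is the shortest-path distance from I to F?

Checking several routes:
I-D-B-E-F: 11 + 3 + 3 + 16 = 33
I-A-F: 17 + 20 = 37
I-D-B-A-F: 11 + 3 + 2 + 20 = 36
I-D-F: 11 + 19 = 30
I-E-F: 17 + 16 = 33
I-H-E-F: 6 + 7 + 16 = 29
The minimum is 29.

29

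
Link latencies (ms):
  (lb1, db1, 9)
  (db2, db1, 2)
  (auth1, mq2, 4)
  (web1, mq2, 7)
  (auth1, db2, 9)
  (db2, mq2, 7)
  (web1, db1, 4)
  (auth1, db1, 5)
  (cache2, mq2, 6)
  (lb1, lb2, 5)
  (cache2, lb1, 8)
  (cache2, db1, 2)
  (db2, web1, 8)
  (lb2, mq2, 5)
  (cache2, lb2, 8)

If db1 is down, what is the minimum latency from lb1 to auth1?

14

Checking several routes:
lb1→cache2→mq2→auth1: 8 + 6 + 4 = 18
lb1→lb2→cache2→mq2→auth1: 5 + 8 + 6 + 4 = 23
lb1→lb2→mq2→auth1: 5 + 5 + 4 = 14
Best route has total 14 ms.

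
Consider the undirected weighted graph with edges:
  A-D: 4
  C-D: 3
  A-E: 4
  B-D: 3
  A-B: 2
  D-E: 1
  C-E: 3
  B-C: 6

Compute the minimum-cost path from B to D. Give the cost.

Comparing a few candidate routes:
B→C→D: 6 + 3 = 9
B→D: 3
B→A→D: 2 + 4 = 6
B→C→E→D: 6 + 3 + 1 = 10
B→A→E→C→D: 2 + 4 + 3 + 3 = 12
B→A→E→D: 2 + 4 + 1 = 7
Shortest: 3.

3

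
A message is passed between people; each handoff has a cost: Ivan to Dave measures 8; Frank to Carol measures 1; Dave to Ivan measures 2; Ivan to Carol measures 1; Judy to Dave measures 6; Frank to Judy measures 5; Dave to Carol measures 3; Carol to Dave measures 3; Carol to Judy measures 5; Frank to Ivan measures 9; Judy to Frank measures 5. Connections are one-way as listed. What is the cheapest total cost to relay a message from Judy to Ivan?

Candidate routes:
Judy - Frank - Ivan: 5 + 9 = 14
Judy - Dave - Ivan: 6 + 2 = 8
Judy - Frank - Carol - Dave - Ivan: 5 + 1 + 3 + 2 = 11
Shortest: 8.

8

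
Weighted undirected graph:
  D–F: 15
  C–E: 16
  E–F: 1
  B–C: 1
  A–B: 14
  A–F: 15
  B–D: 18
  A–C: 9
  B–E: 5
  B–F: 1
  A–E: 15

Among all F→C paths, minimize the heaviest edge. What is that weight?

A few of the F→C routes:
F→B→A→C: max(1, 14, 9) = 14
F→E→B→C: max(1, 5, 1) = 5
F→B→C: max(1, 1) = 1
Best route has worst link 1.

1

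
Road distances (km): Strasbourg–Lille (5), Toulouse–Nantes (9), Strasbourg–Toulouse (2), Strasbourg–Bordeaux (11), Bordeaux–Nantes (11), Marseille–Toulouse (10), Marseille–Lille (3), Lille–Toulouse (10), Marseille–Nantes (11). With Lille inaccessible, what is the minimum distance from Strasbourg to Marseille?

12

Candidate routes:
Strasbourg -> Toulouse -> Nantes -> Marseille: 2 + 9 + 11 = 22
Strasbourg -> Bordeaux -> Nantes -> Marseille: 11 + 11 + 11 = 33
Strasbourg -> Bordeaux -> Nantes -> Toulouse -> Marseille: 11 + 11 + 9 + 10 = 41
Strasbourg -> Toulouse -> Marseille: 2 + 10 = 12
The minimum is 12 km.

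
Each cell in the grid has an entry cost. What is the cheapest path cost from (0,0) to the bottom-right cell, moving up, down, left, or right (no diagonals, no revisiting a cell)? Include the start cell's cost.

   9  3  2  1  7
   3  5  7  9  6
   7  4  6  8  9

One optimal route is [0,0] -> [0,1] -> [0,2] -> [0,3] -> [0,4] -> [1,4] -> [2,4].
Its cost is 9 + 3 + 2 + 1 + 7 + 6 + 9 = 37.

37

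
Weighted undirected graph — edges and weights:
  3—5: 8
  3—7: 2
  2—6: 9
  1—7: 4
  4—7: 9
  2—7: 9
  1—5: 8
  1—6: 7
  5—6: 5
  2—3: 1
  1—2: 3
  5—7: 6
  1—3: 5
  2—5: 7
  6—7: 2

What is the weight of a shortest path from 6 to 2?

Comparing a few candidate routes:
6 -> 7 -> 2: 2 + 9 = 11
6 -> 2: 9
6 -> 7 -> 3 -> 2: 2 + 2 + 1 = 5
6 -> 1 -> 2: 7 + 3 = 10
6 -> 7 -> 1 -> 2: 2 + 4 + 3 = 9
Best route has total 5.

5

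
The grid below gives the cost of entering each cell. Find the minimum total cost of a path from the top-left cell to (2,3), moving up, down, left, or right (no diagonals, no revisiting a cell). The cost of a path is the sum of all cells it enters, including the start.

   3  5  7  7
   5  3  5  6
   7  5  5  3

One optimal route is [0,0] -> [0,1] -> [1,1] -> [1,2] -> [2,2] -> [2,3].
Its cost is 3 + 5 + 3 + 5 + 5 + 3 = 24.

24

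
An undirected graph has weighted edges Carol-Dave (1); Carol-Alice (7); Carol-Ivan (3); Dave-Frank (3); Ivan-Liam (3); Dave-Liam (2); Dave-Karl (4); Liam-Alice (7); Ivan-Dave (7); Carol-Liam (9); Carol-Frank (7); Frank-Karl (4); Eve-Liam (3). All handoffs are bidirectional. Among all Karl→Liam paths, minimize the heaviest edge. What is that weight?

Checking several routes:
Karl-Dave-Frank-Carol-Ivan-Liam: max(4, 3, 7, 3, 3) = 7
Karl-Frank-Dave-Liam: max(4, 3, 2) = 4
Karl-Dave-Carol-Ivan-Liam: max(4, 1, 3, 3) = 4
Karl-Dave-Liam: max(4, 2) = 4
Karl-Frank-Dave-Carol-Ivan-Liam: max(4, 3, 1, 3, 3) = 4
The minimum achievable maximum is 4.

4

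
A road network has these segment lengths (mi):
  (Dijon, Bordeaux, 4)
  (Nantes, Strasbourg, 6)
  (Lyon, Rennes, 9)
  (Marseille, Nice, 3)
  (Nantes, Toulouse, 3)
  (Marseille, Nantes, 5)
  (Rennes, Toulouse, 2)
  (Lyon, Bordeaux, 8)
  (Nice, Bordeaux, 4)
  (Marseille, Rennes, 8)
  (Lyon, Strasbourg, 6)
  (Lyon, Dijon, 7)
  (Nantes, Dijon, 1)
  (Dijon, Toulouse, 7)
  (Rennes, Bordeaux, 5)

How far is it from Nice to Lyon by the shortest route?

Comparing a few candidate routes:
Nice - Bordeaux - Dijon - Lyon: 4 + 4 + 7 = 15
Nice - Marseille - Nantes - Dijon - Lyon: 3 + 5 + 1 + 7 = 16
Nice - Bordeaux - Lyon: 4 + 8 = 12
The minimum is 12 mi.

12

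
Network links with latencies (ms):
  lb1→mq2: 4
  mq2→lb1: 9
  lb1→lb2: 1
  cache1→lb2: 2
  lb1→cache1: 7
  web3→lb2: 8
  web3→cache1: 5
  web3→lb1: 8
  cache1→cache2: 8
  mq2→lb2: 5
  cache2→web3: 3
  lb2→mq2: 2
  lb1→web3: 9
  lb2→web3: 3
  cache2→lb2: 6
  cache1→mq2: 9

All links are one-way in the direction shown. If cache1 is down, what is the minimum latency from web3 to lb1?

Routes from web3 to lb1 avoiding cache1:
web3 - lb2 - mq2 - lb1: 8 + 2 + 9 = 19
web3 - lb1: 8
The minimum is 8 ms.

8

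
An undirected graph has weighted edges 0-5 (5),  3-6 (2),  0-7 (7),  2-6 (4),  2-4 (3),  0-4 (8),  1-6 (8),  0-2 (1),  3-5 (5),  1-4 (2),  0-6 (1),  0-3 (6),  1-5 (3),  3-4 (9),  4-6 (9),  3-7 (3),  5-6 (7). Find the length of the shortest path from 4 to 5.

Checking several routes:
4→2→0→6→3→5: 3 + 1 + 1 + 2 + 5 = 12
4→2→0→5: 3 + 1 + 5 = 9
4→2→0→6→5: 3 + 1 + 1 + 7 = 12
4→1→5: 2 + 3 = 5
Shortest: 5.

5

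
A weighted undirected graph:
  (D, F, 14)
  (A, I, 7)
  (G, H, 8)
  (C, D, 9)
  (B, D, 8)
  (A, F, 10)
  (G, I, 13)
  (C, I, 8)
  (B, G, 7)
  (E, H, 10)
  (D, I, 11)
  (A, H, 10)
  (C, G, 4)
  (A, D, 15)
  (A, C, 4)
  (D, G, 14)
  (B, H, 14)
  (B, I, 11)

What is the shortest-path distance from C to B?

11

Some routes from C to B:
C -> I -> B: 8 + 11 = 19
C -> A -> I -> B: 4 + 7 + 11 = 22
C -> D -> B: 9 + 8 = 17
C -> G -> B: 4 + 7 = 11
Shortest: 11.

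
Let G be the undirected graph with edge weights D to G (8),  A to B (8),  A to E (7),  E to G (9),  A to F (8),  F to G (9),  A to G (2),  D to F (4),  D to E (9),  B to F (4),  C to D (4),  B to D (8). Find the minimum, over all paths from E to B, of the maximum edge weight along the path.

8

Some routes from E to B:
E-A-F-B: max(7, 8, 4) = 8
E-A-G-D-F-B: max(7, 2, 8, 4, 4) = 8
E-A-G-D-B: max(7, 2, 8, 8) = 8
E-A-F-D-B: max(7, 8, 4, 8) = 8
E-A-B: max(7, 8) = 8
The minimum achievable maximum is 8.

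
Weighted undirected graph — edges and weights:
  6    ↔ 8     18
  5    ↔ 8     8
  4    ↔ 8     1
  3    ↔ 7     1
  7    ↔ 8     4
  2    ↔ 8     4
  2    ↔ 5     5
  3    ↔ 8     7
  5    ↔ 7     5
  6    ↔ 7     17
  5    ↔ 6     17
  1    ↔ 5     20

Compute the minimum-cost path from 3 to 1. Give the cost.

26

A few of the 3→1 routes:
3 → 8 → 5 → 1: 7 + 8 + 20 = 35
3 → 7 → 5 → 1: 1 + 5 + 20 = 26
3 → 7 → 8 → 5 → 1: 1 + 4 + 8 + 20 = 33
3 → 7 → 8 → 2 → 5 → 1: 1 + 4 + 4 + 5 + 20 = 34
The minimum is 26.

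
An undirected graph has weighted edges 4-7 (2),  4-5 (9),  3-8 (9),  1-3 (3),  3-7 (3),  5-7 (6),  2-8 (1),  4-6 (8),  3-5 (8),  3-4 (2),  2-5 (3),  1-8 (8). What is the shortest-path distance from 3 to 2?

Checking several routes:
3→8→2: 9 + 1 = 10
3→5→2: 8 + 3 = 11
3→1→8→2: 3 + 8 + 1 = 12
3→4→5→2: 2 + 9 + 3 = 14
3→7→5→2: 3 + 6 + 3 = 12
3→4→7→5→2: 2 + 2 + 6 + 3 = 13
Best route has total 10.

10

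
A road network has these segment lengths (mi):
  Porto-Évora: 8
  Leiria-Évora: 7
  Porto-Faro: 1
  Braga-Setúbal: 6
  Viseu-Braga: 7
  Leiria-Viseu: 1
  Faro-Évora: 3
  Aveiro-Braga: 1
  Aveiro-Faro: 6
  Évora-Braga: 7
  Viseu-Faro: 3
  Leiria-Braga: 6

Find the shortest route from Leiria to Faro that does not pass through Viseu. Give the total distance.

10

Comparing a few candidate routes:
Leiria → Braga → Aveiro → Faro: 6 + 1 + 6 = 13
Leiria → Évora → Porto → Faro: 7 + 8 + 1 = 16
Leiria → Évora → Faro: 7 + 3 = 10
The minimum is 10 mi.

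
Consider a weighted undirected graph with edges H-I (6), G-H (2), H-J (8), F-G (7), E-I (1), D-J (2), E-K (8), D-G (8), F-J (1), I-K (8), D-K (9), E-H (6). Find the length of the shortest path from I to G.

Comparing a few candidate routes:
I → H → J → D → G: 6 + 8 + 2 + 8 = 24
I → H → G: 6 + 2 = 8
I → E → H → J → F → G: 1 + 6 + 8 + 1 + 7 = 23
I → E → H → G: 1 + 6 + 2 = 9
I → K → E → H → G: 8 + 8 + 6 + 2 = 24
I → H → J → F → G: 6 + 8 + 1 + 7 = 22
Best route has total 8.

8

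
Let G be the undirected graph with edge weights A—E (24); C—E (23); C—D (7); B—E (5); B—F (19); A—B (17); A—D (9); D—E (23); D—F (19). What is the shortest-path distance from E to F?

Some routes from E to F:
E -> D -> F: 23 + 19 = 42
E -> C -> D -> F: 23 + 7 + 19 = 49
E -> A -> D -> F: 24 + 9 + 19 = 52
E -> B -> F: 5 + 19 = 24
E -> B -> A -> D -> F: 5 + 17 + 9 + 19 = 50
The minimum is 24.

24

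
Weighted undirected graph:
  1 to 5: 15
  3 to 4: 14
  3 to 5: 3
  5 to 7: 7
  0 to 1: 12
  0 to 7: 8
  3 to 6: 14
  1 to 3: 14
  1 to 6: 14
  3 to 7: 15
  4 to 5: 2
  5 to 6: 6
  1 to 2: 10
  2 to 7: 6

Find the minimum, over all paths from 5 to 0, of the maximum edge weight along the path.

8

Some routes from 5 to 0:
5 → 7 → 0: max(7, 8) = 8
5 → 7 → 2 → 1 → 0: max(7, 6, 10, 12) = 12
5 → 4 → 3 → 1 → 0: max(2, 14, 14, 12) = 14
5 → 4 → 3 → 6 → 1 → 0: max(2, 14, 14, 14, 12) = 14
5 → 4 → 3 → 1 → 2 → 7 → 0: max(2, 14, 14, 10, 6, 8) = 14
The minimum achievable maximum is 8.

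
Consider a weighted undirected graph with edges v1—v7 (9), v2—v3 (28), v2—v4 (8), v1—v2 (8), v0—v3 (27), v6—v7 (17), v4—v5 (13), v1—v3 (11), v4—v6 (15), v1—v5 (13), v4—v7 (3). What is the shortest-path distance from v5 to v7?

Checking several routes:
v5-v4-v2-v1-v7: 13 + 8 + 8 + 9 = 38
v5-v1-v2-v4-v7: 13 + 8 + 8 + 3 = 32
v5-v4-v7: 13 + 3 = 16
v5-v1-v7: 13 + 9 = 22
Best route has total 16.

16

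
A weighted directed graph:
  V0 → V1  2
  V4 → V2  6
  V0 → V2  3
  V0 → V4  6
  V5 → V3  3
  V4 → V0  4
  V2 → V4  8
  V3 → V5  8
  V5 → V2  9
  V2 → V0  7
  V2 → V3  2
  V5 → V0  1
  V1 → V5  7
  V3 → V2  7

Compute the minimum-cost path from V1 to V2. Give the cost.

11

Routes from V1 to V2:
V1 -> V5 -> V2: 7 + 9 = 16
V1 -> V5 -> V3 -> V2: 7 + 3 + 7 = 17
V1 -> V5 -> V0 -> V2: 7 + 1 + 3 = 11
V1 -> V5 -> V0 -> V4 -> V2: 7 + 1 + 6 + 6 = 20
Shortest: 11.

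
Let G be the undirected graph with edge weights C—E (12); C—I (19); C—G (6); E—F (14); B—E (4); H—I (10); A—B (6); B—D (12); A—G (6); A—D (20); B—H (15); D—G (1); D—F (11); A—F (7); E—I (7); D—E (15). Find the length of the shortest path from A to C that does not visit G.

Checking several routes:
A → B → E → I → C: 6 + 4 + 7 + 19 = 36
A → F → D → E → C: 7 + 11 + 15 + 12 = 45
A → F → E → C: 7 + 14 + 12 = 33
A → B → D → E → C: 6 + 12 + 15 + 12 = 45
A → F → D → B → E → C: 7 + 11 + 12 + 4 + 12 = 46
A → B → E → C: 6 + 4 + 12 = 22
Shortest: 22.

22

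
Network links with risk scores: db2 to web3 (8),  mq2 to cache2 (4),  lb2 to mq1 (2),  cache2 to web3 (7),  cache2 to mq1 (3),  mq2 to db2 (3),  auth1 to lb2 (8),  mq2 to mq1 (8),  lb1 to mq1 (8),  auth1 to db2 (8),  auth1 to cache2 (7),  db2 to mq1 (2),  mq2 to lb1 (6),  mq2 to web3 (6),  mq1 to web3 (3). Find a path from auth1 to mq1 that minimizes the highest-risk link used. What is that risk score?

7

A few of the auth1→mq1 routes:
auth1 → cache2 → mq2 → db2 → mq1: max(7, 4, 3, 2) = 7
auth1 → cache2 → web3 → mq1: max(7, 7, 3) = 7
auth1 → cache2 → web3 → mq2 → db2 → mq1: max(7, 7, 6, 3, 2) = 7
auth1 → cache2 → mq1: max(7, 3) = 7
auth1 → cache2 → mq2 → web3 → mq1: max(7, 4, 6, 3) = 7
Best route has worst link 7.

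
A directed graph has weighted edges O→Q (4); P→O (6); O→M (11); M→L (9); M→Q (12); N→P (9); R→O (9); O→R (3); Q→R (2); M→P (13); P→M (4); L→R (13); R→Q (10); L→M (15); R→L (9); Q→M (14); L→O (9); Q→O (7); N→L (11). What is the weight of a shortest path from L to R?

12

Some routes from L to R:
L-O-R: 9 + 3 = 12
L-R: 13
L-M-P-O-R: 15 + 13 + 6 + 3 = 37
L-M-Q-R: 15 + 12 + 2 = 29
L-O-M-Q-R: 9 + 11 + 12 + 2 = 34
L-O-Q-R: 9 + 4 + 2 = 15
Shortest: 12.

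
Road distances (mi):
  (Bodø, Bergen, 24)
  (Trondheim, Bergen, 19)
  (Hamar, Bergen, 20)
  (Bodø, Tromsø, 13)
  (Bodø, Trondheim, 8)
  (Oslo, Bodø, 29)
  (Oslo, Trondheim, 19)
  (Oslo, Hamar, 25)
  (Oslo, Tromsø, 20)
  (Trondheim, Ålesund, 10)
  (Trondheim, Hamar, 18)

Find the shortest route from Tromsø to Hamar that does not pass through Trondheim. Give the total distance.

45

Routes from Tromsø to Hamar avoiding Trondheim:
Tromsø→Bodø→Bergen→Hamar: 13 + 24 + 20 = 57
Tromsø→Oslo→Hamar: 20 + 25 = 45
Tromsø→Bodø→Oslo→Hamar: 13 + 29 + 25 = 67
Tromsø→Oslo→Bodø→Bergen→Hamar: 20 + 29 + 24 + 20 = 93
Best route has total 45 mi.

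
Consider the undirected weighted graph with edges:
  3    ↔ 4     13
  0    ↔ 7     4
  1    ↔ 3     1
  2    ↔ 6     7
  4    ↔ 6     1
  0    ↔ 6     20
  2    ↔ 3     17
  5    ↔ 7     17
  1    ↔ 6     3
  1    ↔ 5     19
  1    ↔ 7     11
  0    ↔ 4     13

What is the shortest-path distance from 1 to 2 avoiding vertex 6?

18

Candidate routes:
1 → 7 → 0 → 4 → 3 → 2: 11 + 4 + 13 + 13 + 17 = 58
1 → 3 → 2: 1 + 17 = 18
1 → 5 → 7 → 0 → 4 → 3 → 2: 19 + 17 + 4 + 13 + 13 + 17 = 83
Best route has total 18.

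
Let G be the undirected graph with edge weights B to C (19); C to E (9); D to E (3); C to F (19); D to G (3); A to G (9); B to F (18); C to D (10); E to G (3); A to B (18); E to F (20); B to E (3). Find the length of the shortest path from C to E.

Comparing a few candidate routes:
C → B → E: 19 + 3 = 22
C → E: 9
C → D → E: 10 + 3 = 13
C → D → G → E: 10 + 3 + 3 = 16
The minimum is 9.

9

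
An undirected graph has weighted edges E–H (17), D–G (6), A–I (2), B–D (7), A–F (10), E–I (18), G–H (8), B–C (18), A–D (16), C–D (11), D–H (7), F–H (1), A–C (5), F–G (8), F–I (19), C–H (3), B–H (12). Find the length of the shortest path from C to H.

3

Checking several routes:
C-H: 3
C-A-F-H: 5 + 10 + 1 = 16
C-D-H: 11 + 7 = 18
Shortest: 3.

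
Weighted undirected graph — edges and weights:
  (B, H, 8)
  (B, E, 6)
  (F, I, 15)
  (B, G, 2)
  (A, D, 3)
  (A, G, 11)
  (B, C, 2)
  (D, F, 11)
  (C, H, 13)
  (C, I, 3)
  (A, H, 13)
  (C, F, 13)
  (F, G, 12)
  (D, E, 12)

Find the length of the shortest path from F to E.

20

A few of the F→E routes:
F → I → C → B → E: 15 + 3 + 2 + 6 = 26
F → D → A → G → B → E: 11 + 3 + 11 + 2 + 6 = 33
F → D → E: 11 + 12 = 23
F → G → B → E: 12 + 2 + 6 = 20
F → G → A → D → E: 12 + 11 + 3 + 12 = 38
F → C → B → E: 13 + 2 + 6 = 21
The minimum is 20.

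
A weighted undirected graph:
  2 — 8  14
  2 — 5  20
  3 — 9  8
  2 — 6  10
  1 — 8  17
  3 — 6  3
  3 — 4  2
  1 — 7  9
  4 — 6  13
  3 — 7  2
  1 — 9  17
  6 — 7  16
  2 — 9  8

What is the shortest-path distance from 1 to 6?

A few of the 1→6 routes:
1 - 7 - 6: 9 + 16 = 25
1 - 9 - 2 - 6: 17 + 8 + 10 = 35
1 - 7 - 3 - 6: 9 + 2 + 3 = 14
1 - 9 - 3 - 6: 17 + 8 + 3 = 28
1 - 7 - 3 - 9 - 2 - 6: 9 + 2 + 8 + 8 + 10 = 37
1 - 7 - 3 - 4 - 6: 9 + 2 + 2 + 13 = 26
The minimum is 14.

14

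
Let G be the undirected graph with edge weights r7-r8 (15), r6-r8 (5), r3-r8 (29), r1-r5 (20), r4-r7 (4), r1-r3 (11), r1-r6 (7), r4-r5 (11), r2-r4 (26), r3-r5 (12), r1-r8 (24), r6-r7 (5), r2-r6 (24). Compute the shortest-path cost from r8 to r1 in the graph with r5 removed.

Comparing a few candidate routes:
r8 -> r6 -> r1: 5 + 7 = 12
r8 -> r7 -> r6 -> r1: 15 + 5 + 7 = 27
r8 -> r1: 24
The minimum is 12.

12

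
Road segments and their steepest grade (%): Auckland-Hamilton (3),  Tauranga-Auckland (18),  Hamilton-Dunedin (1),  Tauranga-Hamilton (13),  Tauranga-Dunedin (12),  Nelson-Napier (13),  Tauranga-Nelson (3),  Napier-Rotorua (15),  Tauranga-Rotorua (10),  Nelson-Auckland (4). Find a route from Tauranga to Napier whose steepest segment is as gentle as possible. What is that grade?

Paths from Tauranga to Napier:
Tauranga→Rotorua→Napier: max(10, 15) = 15
Tauranga→Dunedin→Hamilton→Auckland→Nelson→Napier: max(12, 1, 3, 4, 13) = 13
Tauranga→Nelson→Napier: max(3, 13) = 13
Tauranga→Hamilton→Auckland→Nelson→Napier: max(13, 3, 4, 13) = 13
Tauranga→Auckland→Nelson→Napier: max(18, 4, 13) = 18
Smallest bottleneck: 13%.

13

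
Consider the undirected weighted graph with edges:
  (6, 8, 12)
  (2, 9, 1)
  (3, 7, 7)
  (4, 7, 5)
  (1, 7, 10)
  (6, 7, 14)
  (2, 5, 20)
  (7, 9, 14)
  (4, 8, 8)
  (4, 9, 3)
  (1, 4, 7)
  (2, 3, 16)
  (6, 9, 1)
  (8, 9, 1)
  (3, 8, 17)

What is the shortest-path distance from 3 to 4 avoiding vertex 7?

20

A few of the 3→4 routes:
3-8-9-4: 17 + 1 + 3 = 21
3-2-9-4: 16 + 1 + 3 = 20
3-2-9-8-4: 16 + 1 + 1 + 8 = 26
3-8-4: 17 + 8 = 25
Shortest: 20.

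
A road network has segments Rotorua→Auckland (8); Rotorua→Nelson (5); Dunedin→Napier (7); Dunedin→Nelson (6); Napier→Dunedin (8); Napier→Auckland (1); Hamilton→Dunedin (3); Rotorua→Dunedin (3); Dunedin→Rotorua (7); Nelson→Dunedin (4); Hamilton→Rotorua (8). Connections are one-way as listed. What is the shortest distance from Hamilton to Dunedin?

Paths from Hamilton to Dunedin:
Hamilton-Rotorua-Nelson-Dunedin: 8 + 5 + 4 = 17
Hamilton-Rotorua-Dunedin: 8 + 3 = 11
Hamilton-Dunedin: 3
Shortest: 3.

3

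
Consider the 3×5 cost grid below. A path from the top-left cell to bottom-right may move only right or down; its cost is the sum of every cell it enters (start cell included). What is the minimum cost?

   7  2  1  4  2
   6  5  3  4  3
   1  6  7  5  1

20

Take [0,0] [0,1] [0,2] [0,3] [0,4] [1,4] [2,4] for a total of 7 + 2 + 1 + 4 + 2 + 3 + 1 = 20.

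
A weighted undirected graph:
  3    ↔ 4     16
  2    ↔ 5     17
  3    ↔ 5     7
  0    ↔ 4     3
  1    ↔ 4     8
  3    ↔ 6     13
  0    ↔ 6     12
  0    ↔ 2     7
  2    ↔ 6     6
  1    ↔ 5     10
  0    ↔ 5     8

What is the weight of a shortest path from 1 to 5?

Comparing a few candidate routes:
1→4→0→2→5: 8 + 3 + 7 + 17 = 35
1→4→3→5: 8 + 16 + 7 = 31
1→4→0→2→6→3→5: 8 + 3 + 7 + 6 + 13 + 7 = 44
1→5: 10
1→4→0→5: 8 + 3 + 8 = 19
1→4→0→6→3→5: 8 + 3 + 12 + 13 + 7 = 43
Best route has total 10.

10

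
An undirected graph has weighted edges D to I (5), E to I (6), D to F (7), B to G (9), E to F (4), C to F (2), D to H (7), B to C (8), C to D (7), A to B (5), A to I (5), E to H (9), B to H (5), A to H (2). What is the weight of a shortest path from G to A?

Some routes from G to A:
G -> B -> C -> F -> E -> I -> A: 9 + 8 + 2 + 4 + 6 + 5 = 34
G -> B -> C -> F -> E -> H -> A: 9 + 8 + 2 + 4 + 9 + 2 = 34
G -> B -> H -> A: 9 + 5 + 2 = 16
G -> B -> A: 9 + 5 = 14
G -> B -> H -> D -> I -> A: 9 + 5 + 7 + 5 + 5 = 31
G -> B -> C -> D -> H -> A: 9 + 8 + 7 + 7 + 2 = 33
The minimum is 14.

14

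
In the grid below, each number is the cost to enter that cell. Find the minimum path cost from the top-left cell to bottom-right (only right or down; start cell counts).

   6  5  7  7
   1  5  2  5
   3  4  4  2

Take [0,0]→[1,0]→[1,1]→[1,2]→[2,2]→[2,3] for a total of 6 + 1 + 5 + 2 + 4 + 2 = 20.

20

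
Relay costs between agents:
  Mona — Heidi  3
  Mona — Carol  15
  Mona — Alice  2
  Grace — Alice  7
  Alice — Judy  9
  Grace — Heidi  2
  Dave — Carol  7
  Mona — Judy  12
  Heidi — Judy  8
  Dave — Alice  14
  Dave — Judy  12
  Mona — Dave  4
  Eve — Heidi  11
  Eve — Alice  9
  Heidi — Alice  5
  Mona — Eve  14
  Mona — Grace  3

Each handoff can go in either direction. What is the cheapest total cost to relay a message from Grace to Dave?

Comparing a few candidate routes:
Grace-Alice-Heidi-Mona-Dave: 7 + 5 + 3 + 4 = 19
Grace-Heidi-Alice-Mona-Dave: 2 + 5 + 2 + 4 = 13
Grace-Alice-Mona-Dave: 7 + 2 + 4 = 13
Grace-Heidi-Mona-Dave: 2 + 3 + 4 = 9
Grace-Mona-Dave: 3 + 4 = 7
Best route has total 7.

7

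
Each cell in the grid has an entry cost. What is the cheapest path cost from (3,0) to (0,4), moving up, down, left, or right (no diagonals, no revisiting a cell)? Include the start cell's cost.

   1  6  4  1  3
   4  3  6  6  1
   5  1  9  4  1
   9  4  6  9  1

Path [3,0] [3,1] [2,1] [1,1] [0,1] [0,2] [0,3] [0,4]: 9 + 4 + 1 + 3 + 6 + 4 + 1 + 3 = 31.

31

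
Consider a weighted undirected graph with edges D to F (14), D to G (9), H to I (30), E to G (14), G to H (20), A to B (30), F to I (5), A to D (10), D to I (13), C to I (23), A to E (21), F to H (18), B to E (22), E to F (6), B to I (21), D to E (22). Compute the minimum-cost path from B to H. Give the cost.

A few of the B→H routes:
B -> I -> H: 21 + 30 = 51
B -> E -> F -> H: 22 + 6 + 18 = 46
B -> I -> F -> H: 21 + 5 + 18 = 44
Best route has total 44.

44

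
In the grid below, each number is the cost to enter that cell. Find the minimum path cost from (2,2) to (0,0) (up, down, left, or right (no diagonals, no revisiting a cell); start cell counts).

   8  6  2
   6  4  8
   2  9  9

Take (2,2) (1,2) (0,2) (0,1) (0,0) for a total of 9 + 8 + 2 + 6 + 8 = 33.

33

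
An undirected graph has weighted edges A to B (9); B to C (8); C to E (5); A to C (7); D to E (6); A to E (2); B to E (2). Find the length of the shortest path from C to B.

7

Candidate routes:
C-E-A-B: 5 + 2 + 9 = 16
C-E-B: 5 + 2 = 7
C-A-B: 7 + 9 = 16
C-B: 8
C-A-E-B: 7 + 2 + 2 = 11
Shortest: 7.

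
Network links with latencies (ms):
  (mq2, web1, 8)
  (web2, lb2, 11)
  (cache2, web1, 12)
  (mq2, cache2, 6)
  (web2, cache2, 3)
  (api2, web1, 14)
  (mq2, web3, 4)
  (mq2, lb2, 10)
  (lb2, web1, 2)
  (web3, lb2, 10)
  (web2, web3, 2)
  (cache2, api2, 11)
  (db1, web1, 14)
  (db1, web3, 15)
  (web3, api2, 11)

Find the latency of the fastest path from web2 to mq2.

6

Checking several routes:
web2→lb2→mq2: 11 + 10 = 21
web2→cache2→mq2: 3 + 6 = 9
web2→lb2→web1→mq2: 11 + 2 + 8 = 21
web2→web3→lb2→web1→mq2: 2 + 10 + 2 + 8 = 22
web2→web3→lb2→mq2: 2 + 10 + 10 = 22
web2→web3→mq2: 2 + 4 = 6
The minimum is 6 ms.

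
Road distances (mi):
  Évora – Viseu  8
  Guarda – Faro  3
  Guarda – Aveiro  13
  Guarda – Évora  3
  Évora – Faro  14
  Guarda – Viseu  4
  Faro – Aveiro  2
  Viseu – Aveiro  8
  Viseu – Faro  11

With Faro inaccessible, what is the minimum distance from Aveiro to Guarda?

12

Paths from Aveiro to Guarda avoiding Faro:
Aveiro - Guarda: 13
Aveiro - Viseu - Guarda: 8 + 4 = 12
Aveiro - Viseu - Évora - Guarda: 8 + 8 + 3 = 19
Shortest: 12 mi.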